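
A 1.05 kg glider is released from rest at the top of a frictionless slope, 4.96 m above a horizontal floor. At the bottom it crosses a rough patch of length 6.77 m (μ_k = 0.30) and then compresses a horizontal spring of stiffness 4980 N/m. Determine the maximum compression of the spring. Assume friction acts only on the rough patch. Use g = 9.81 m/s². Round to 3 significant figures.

x = 0.110 m

Initial energy: E₁ = mgh = (1.05)(9.81)(4.96) = 51.090 J
Friction removes W_f = μ_k mg d = (0.30)(1.05)(9.81)(6.77) = 20.92 J
Energy reaching the spring: E = 51.090 − 20.92 = 30.170 J
At max compression ½kx² = E ⇒ x = √(2E/k) = √(2 × 30.170/4980) = 0.1101 m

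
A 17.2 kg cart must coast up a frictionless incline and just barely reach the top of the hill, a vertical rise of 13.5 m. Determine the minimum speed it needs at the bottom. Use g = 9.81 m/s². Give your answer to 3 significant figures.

v = 16.3 m/s

At the top it is momentarily at rest, so all KE converts to PE: ½mv² = mgh
v = √(2gh) = √(2 × 9.81 × 13.5) = 16.27 m/s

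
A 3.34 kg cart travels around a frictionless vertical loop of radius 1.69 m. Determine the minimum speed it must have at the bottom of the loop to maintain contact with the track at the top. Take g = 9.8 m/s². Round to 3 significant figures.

v = 9.10 m/s

At the top: mg = mv_top²/r ⇒ v_top² = gr = 16.56 m²/s²
Energy from bottom to top (height 2r): ½mv_bot² = ½mv_top² + mg(2r)
v_bot² = gr + 4gr = 5gr = 82.81
v_bot = √(5gr) = 9.100 m/s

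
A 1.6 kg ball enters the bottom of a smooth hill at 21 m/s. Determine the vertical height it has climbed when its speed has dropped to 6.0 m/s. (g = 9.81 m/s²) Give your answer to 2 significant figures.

Conservation of energy: ½mv₁² = ½mv₂² + mgh
h = (v₁² − v₂²)/(2g) = (21² − 6.0²)/(2 × 9.81) = 20.64 m

h = 21 m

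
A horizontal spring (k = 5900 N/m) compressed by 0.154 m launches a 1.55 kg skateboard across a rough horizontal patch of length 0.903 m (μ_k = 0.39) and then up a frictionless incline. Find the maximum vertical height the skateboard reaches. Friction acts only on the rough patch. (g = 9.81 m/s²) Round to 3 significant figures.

h = 4.25 m

Spring energy: E₀ = ½kx² = ½(5900)(0.154)² = 69.962 J
Friction: W_f = μ_k mg d = (0.39)(1.55)(9.81)(0.903) = 5.355 J
Energy at base of ramp: E = 69.962 − 5.355 = 64.607 J
At max height all remaining energy is PE: mgh = E ⇒ h = E/(mg) = 64.607/(1.55 × 9.81) = 4.249 m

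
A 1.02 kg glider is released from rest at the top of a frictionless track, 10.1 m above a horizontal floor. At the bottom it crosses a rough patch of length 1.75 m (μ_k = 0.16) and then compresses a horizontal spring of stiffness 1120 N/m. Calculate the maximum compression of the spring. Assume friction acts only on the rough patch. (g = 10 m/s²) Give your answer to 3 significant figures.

Initial energy: E₁ = mgh = (1.02)(10)(10.1) = 103.02 J
Friction removes W_f = μ_k mg d = (0.16)(1.02)(10)(1.75) = 2.856 J
Energy reaching the spring: E = 103.02 − 2.856 = 100.16 J
At max compression ½kx² = E ⇒ x = √(2E/k) = √(2 × 100.16/1120) = 0.4229 m

x = 0.423 m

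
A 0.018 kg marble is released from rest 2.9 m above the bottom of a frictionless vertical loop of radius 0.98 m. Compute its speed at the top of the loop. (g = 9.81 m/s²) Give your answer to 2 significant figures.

Energy conservation: mgh = ½mv_top² + mg(2r)
v_top² = 2g(h − 2r) = 2(9.81)(2.9 − 1.960) = 18.44
v_top = 4.295 m/s

v = 4.3 m/s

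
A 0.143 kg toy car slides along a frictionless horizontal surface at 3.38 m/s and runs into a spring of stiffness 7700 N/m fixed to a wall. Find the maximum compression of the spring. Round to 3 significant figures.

x = 0.0146 m

At max compression the car is momentarily at rest: ½mv² = ½kx²
x = v√(m/k) = 3.38 × √(0.143/7700) = 0.01457 m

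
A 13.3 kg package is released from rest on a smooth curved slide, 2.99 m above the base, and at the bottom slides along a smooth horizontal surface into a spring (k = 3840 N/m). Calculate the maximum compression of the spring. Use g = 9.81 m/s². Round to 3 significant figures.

x = 0.451 m

At max compression the package is momentarily at rest: mgh = ½kx²
x = √(2mgh/k) = √(2 × 13.3 × 9.81 × 2.99 / 3840) = 0.4508 m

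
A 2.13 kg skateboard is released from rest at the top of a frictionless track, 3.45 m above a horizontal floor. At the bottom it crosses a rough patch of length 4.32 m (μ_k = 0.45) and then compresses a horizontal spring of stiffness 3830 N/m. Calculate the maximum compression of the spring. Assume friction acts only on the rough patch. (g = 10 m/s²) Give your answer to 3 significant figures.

Initial energy: E₁ = mgh = (2.13)(10)(3.45) = 73.485 J
Friction removes W_f = μ_k mg d = (0.45)(2.13)(10)(4.32) = 41.41 J
Energy reaching the spring: E = 73.485 − 41.41 = 32.078 J
At max compression ½kx² = E ⇒ x = √(2E/k) = √(2 × 32.078/3830) = 0.1294 m

x = 0.129 m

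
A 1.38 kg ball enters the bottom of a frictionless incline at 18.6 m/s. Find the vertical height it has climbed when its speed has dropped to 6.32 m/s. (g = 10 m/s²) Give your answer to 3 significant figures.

Energy balance between the two points: ½mv₁² = ½mv₂² + mgh
h = (v₁² − v₂²)/(2g) = (18.6² − 6.32²)/(2 × 10) = 15.30 m

h = 15.3 m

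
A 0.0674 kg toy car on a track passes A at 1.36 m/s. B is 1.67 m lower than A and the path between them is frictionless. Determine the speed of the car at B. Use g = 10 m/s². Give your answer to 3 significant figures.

By conservation of mechanical energy, ½mv₀² + mgh = ½mv²
v² = v₀² + 2gh = (1.36)² + 2(10)(1.67) = 35.250
v = √35.250 = 5.937 m/s

v = 5.94 m/s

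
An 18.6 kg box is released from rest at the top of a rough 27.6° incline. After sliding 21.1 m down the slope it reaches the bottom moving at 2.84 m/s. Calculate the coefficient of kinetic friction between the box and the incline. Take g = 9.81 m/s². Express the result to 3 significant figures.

The energy dissipated by friction is the PE lost minus the KE gained:
mgL sinθ = 1783.7 J; ½mv² = 75.010 J
W_f = 1783.7 − 75.010 = 1709 J
μ_k = W_f/(mg cosθ · L) = 1709/(161.7 × 21.1) = 0.5008

μ_k = 0.501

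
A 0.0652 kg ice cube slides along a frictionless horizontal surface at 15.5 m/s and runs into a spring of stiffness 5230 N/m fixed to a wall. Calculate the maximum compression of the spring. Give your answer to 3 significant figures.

x = 0.0547 m

At max compression the cube is momentarily at rest: ½mv² = ½kx²
x = v√(m/k) = 15.5 × √(0.0652/5230) = 0.05473 m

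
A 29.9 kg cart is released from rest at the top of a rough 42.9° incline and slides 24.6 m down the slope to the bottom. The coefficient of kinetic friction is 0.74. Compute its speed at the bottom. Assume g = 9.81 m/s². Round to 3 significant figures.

v = 8.18 m/s

Taking the bottom as reference, mgh = ½mv² + μ_k N L with h = L sinθ, N = mg cosθ:
mgh = mgL sinθ = (29.9)(9.81)(24.6)sin42.9° = 4911.8 J
W_f = μ_k mg cosθ · L = (0.74)(29.9)(9.81)cos42.9°·24.6 = 3911 J
½mv² = 4911.8 − 3911 = 1000.4 J
v = √(2 × 1000.4/29.9) = 8.180 m/s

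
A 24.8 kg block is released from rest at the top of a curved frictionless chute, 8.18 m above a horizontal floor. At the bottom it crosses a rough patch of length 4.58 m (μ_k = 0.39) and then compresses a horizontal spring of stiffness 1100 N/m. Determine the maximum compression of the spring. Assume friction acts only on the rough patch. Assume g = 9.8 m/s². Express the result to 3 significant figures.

x = 1.68 m

Initial energy: E₁ = mgh = (24.8)(9.8)(8.18) = 1988.1 J
Friction removes W_f = μ_k mg d = (0.39)(24.8)(9.8)(4.58) = 434.1 J
Energy reaching the spring: E = 1988.1 − 434.1 = 1553.9 J
At max compression ½kx² = E ⇒ x = √(2E/k) = √(2 × 1553.9/1100) = 1.681 m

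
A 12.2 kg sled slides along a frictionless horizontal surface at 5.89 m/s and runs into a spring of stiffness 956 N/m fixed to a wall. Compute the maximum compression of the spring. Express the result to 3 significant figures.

x = 0.665 m

All KE is stored as spring PE at maximum compression: ½mv² = ½kx²
x = v√(m/k) = 5.89 × √(12.2/956) = 0.6654 m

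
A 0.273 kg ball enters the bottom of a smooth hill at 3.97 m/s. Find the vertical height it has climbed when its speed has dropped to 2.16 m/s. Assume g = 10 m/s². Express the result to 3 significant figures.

Conservation of energy: ½mv₁² = ½mv₂² + mgh
h = (v₁² − v₂²)/(2g) = (3.97² − 2.16²)/(2 × 10) = 0.5548 m

h = 0.555 m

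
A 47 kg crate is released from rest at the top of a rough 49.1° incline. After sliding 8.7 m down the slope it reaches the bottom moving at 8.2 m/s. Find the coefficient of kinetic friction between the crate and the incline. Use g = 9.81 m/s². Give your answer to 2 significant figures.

μ_k = 0.55

Energy balance down the incline: mg L sinθ − ½mv² = μ_k (mg cosθ) L
mgL sinθ = 3032.0 J; ½mv² = 1580.1 J
W_f = 3032.0 − 1580.1 = 1452 J
μ_k = W_f/(mg cosθ · L) = 1452/(301.9 × 8.7) = 0.5528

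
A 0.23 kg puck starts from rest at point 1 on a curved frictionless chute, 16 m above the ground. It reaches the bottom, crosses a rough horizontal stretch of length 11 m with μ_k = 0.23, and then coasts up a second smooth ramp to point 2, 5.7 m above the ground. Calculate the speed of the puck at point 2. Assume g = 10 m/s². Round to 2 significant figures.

Energy at 1: mgh₁ = (0.23)(10)(16) = 36.800 J
Friction loss: W_f = μ_k mg d = 5.819 J
At 2: ½mv² + mgh₂ = mgh₁ − W_f
½mv² = 36.800 − 5.819 − 13.110 = 17.871 J
v = √(2 × 17.871/0.23) = 12.47 m/s

v = 12 m/s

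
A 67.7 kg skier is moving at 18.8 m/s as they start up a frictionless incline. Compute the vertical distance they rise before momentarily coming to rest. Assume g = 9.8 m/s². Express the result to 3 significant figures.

Setting KE at the bottom equal to PE gained: ½mv² = mgh
h = v²/(2g) = 18.8²/(2 × 9.8) = 18.03 m

h = 18.0 m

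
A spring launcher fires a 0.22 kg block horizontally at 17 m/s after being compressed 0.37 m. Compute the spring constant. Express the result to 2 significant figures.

½kx² = ½mv²
k = mv²/x² = (0.22)(17)²/(0.37)² = 464.4 N/m

k = 460 N/m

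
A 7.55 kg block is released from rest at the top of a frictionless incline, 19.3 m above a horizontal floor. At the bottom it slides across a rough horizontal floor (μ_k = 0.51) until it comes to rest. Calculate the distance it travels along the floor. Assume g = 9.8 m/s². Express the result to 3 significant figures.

d = 37.8 m

Applying the work–energy principle:
At rest all PE has been dissipated by friction: mgh = μ_k m g d
d = h/μ_k = 19.3/0.51 = 37.84 m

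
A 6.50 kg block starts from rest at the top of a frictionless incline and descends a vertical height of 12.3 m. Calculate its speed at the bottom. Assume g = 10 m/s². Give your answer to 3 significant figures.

Equating total energy at the two states: mgh = ½mv²
v = √(2gh) = √(2 × 10 × 12.3) = √246.00 = 15.68 m/s

v = 15.7 m/s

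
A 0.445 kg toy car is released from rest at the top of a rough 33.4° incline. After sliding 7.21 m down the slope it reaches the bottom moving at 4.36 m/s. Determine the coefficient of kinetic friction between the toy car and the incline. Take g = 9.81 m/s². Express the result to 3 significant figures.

mgh = ½mv² + μ_k (mg cosθ) L, with h = L sinθ
mgL sinθ = 17.326 J; ½mv² = 4.2296 J
W_f = 17.326 − 4.2296 = 13.10 J
μ_k = W_f/(mg cosθ · L) = 13.10/(3.644 × 7.21) = 0.4984

μ_k = 0.498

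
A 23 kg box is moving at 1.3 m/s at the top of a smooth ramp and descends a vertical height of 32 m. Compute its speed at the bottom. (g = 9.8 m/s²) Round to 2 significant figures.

Energy conservation between the two points: ½mv₀² + mgh = ½mv²
The mass cancels from both sides.
v² = v₀² + 2gh = (1.3)² + 2(9.8)(32) = 628.89
v = √628.89 = 25.08 m/s

v = 25 m/s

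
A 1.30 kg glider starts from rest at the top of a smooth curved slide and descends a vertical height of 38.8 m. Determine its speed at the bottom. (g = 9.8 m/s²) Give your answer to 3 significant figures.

v = 27.6 m/s

Equating total energy at the two states: mgh = ½mv²
The mass cancels from both sides.
v = √(2gh) = √(2 × 9.8 × 38.8) = √760.48 = 27.58 m/s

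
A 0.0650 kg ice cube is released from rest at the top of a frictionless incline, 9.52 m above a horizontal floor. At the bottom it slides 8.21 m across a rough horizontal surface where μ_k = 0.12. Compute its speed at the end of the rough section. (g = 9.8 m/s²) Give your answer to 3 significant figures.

Energy at the top = energy at the end + work done against friction:
mgh = ½mv² + μ_k m g d
W_f = μ_k mg d = (0.12)(0.0650)(9.8)(8.21) = 0.6276 J
½mv² = mgh − W_f = 6.0642 − 0.6276 = 5.4367 J
v = √(2 × 5.4367/0.0650) = 12.93 m/s

v = 12.9 m/s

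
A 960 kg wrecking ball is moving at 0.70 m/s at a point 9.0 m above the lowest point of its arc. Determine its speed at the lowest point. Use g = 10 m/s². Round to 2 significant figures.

v = 13 m/s

By conservation of mechanical energy, ½mv₀² + mgh = ½mv²
The mass cancels from both sides.
v² = v₀² + 2gh = (0.70)² + 2(10)(9.0) = 180.49
v = √180.49 = 13.43 m/s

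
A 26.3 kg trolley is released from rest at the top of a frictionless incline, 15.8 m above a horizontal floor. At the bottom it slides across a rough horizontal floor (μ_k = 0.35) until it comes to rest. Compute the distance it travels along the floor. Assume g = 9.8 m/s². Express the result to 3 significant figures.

d = 45.1 m

Energy at the top = energy at the end + work done against friction:
At rest all PE has been dissipated by friction: mgh = μ_k m g d
d = h/μ_k = 15.8/0.35 = 45.14 m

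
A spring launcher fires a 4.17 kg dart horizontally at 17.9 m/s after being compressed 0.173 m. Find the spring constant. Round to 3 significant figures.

k = 44600 N/m

Spring PE at full compression equals KE at release: ½kx² = ½mv²
k = mv²/x² = (4.17)(17.9)²/(0.173)² = 44643 N/m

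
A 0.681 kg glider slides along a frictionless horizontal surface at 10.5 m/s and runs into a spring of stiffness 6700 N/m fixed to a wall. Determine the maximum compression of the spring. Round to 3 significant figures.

Conservation of energy between contact and max compression: ½mv² = ½kx²
x = v√(m/k) = 10.5 × √(0.681/6700) = 0.1059 m

x = 0.106 m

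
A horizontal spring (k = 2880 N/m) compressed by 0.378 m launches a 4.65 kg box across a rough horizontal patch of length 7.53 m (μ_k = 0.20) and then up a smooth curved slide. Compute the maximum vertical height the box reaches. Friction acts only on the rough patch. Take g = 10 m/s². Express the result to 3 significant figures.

Spring energy: E₀ = ½kx² = ½(2880)(0.378)² = 205.75 J
Friction: W_f = μ_k mg d = (0.20)(4.65)(10)(7.53) = 70.03 J
Energy at base of ramp: E = 205.75 − 70.03 = 135.72 J
At max height all remaining energy is PE: mgh = E ⇒ h = E/(mg) = 135.72/(4.65 × 10) = 2.919 m

h = 2.92 m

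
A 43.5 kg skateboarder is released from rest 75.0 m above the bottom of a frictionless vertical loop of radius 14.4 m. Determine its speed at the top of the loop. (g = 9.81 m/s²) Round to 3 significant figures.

Energy conservation: mgh = ½mv_top² + mg(2r)
v_top² = 2g(h − 2r) = 2(9.81)(75.0 − 28.80) = 906.4
v_top = 30.11 m/s

v = 30.1 m/s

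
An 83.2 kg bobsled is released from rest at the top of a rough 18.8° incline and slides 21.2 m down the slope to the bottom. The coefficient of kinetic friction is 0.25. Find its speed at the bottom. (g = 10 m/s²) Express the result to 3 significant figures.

v = 6.02 m/s

Energy: mgh = ½mv² + W_f, with h = L sinθ and W_f = μ_k (mg cosθ) L
mgh = mgL sinθ = (83.2)(10)(21.2)sin18.8° = 5684.3 J
W_f = μ_k mg cosθ · L = (0.25)(83.2)(10)cos18.8°·21.2 = 4174 J
½mv² = 5684.3 − 4174 = 1509.9 J
v = √(2 × 1509.9/83.2) = 6.025 m/s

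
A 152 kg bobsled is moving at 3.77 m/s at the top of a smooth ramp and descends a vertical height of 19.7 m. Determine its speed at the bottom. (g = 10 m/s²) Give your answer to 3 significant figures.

Energy conservation between the two points: ½mv₀² + mgh = ½mv²
The mass cancels from both sides.
v² = v₀² + 2gh = (3.77)² + 2(10)(19.7) = 408.21
v = √408.21 = 20.20 m/s

v = 20.2 m/s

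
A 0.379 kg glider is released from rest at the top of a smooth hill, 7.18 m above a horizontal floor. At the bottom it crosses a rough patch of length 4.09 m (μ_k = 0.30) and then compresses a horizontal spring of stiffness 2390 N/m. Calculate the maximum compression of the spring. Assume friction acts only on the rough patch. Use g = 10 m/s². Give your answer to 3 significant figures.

x = 0.137 m

Initial energy: E₁ = mgh = (0.379)(10)(7.18) = 27.212 J
Friction removes W_f = μ_k mg d = (0.30)(0.379)(10)(4.09) = 4.650 J
Energy reaching the spring: E = 27.212 − 4.650 = 22.562 J
At max compression ½kx² = E ⇒ x = √(2E/k) = √(2 × 22.562/2390) = 0.1374 m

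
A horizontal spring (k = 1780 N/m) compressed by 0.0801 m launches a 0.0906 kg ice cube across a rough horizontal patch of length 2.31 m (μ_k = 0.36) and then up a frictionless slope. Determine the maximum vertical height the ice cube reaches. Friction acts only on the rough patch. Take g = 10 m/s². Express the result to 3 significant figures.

Spring energy: E₀ = ½kx² = ½(1780)(0.0801)² = 5.7102 J
Friction: W_f = μ_k mg d = (0.36)(0.0906)(10)(2.31) = 0.7534 J
Energy at base of ramp: E = 5.7102 − 0.7534 = 4.9568 J
At max height all remaining energy is PE: mgh = E ⇒ h = E/(mg) = 4.9568/(0.0906 × 10) = 5.471 m

h = 5.47 m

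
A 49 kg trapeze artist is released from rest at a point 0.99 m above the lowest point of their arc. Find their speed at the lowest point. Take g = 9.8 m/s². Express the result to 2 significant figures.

v = 4.4 m/s

By conservation of mechanical energy, mgh = ½mv²
v = √(2gh) = √(2 × 9.8 × 0.99) = √19.404 = 4.405 m/s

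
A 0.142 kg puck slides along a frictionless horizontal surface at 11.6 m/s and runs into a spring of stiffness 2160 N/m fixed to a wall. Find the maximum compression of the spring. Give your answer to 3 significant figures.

x = 0.0941 m

All KE is stored as spring PE at maximum compression: ½mv² = ½kx²
x = v√(m/k) = 11.6 × √(0.142/2160) = 0.09405 m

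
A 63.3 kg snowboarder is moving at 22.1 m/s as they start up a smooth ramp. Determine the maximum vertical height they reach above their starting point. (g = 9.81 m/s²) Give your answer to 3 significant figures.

By energy conservation, ½mv² = mgh
h = v²/(2g) = 22.1²/(2 × 9.81) = 24.89 m

h = 24.9 m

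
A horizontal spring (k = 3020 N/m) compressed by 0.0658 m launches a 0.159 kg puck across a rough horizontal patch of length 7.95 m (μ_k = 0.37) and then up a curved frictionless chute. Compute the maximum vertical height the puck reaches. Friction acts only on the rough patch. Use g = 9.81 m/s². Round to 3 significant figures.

h = 1.25 m

Spring energy: E₀ = ½kx² = ½(3020)(0.0658)² = 6.5378 J
Friction: W_f = μ_k mg d = (0.37)(0.159)(9.81)(7.95) = 4.588 J
Energy at base of ramp: E = 6.5378 − 4.588 = 1.9496 J
At max height all remaining energy is PE: mgh = E ⇒ h = E/(mg) = 1.9496/(0.159 × 9.81) = 1.250 m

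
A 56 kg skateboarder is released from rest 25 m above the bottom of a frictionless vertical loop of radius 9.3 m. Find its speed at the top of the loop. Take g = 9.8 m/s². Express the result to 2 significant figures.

Energy conservation: mgh = ½mv_top² + mg(2r)
v_top² = 2g(h − 2r) = 2(9.8)(25 − 18.60) = 125.4
v_top = 11.20 m/s

v = 11 m/s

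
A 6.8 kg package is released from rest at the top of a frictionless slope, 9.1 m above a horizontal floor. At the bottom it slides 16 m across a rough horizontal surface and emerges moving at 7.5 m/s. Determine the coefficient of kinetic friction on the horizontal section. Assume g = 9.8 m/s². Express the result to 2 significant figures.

μ_k = 0.39

Energy at the top = energy at the end + work done against friction:
mgh = ½mv² + μ_k m g d
mgh = 606.42 J; ½mv² = 191.25 J
W_f = 606.42 − 191.25 = 415.2 J
μ_k = W_f/(mg·d) = 415.2/(66.64 × 16) = 0.3894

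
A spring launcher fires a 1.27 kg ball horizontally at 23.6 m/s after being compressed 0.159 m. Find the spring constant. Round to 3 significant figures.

Energy stored in the spring equals the launch KE: ½kx² = ½mv²
k = mv²/x² = (1.27)(23.6)²/(0.159)² = 27979 N/m

k = 28000 N/m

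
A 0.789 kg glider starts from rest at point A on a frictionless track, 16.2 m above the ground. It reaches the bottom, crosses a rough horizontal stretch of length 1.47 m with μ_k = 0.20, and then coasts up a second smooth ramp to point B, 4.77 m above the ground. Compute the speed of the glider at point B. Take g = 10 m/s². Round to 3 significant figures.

Energy at A: mgh₁ = (0.789)(10)(16.2) = 127.82 J
Friction loss: W_f = μ_k mg d = 2.320 J
At B: ½mv² + mgh₂ = mgh₁ − W_f
½mv² = 127.82 − 2.320 − 37.635 = 87.863 J
v = √(2 × 87.863/0.789) = 14.92 m/s

v = 14.9 m/s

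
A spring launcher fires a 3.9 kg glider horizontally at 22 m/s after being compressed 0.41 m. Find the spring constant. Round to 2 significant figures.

½kx² = ½mv²
k = mv²/x² = (3.9)(22)²/(0.41)² = 11229 N/m

k = 11000 N/m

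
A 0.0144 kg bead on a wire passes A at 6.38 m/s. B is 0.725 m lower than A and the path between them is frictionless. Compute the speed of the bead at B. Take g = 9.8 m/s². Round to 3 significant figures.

Mechanical energy is conserved (no friction): ½mv₀² + mgh = ½mv²
v² = v₀² + 2gh = (6.38)² + 2(9.8)(0.725) = 54.914
v = √54.914 = 7.410 m/s

v = 7.41 m/s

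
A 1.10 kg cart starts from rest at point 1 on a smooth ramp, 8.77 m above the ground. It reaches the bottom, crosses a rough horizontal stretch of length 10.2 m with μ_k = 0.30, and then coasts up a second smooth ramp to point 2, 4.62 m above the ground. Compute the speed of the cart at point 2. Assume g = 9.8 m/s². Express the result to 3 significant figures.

v = 4.62 m/s

Energy at 1: mgh₁ = (1.10)(9.8)(8.77) = 94.541 J
Friction loss: W_f = μ_k mg d = 32.99 J
At 2: ½mv² + mgh₂ = mgh₁ − W_f
½mv² = 94.541 − 32.99 − 49.804 = 11.750 J
v = √(2 × 11.750/1.10) = 4.622 m/s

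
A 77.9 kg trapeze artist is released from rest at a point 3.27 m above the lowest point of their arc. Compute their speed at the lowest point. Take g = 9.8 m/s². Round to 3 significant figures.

Mechanical energy is conserved (no friction): mgh = ½mv²
The mass cancels from both sides.
v = √(2gh) = √(2 × 9.8 × 3.27) = √64.092 = 8.006 m/s

v = 8.01 m/s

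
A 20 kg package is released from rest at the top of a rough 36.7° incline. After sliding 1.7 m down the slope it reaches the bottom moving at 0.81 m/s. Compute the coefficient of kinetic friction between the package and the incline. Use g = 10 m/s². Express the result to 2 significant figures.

μ_k = 0.72

The energy dissipated by friction is the PE lost minus the KE gained:
mgL sinθ = 203.19 J; ½mv² = 6.5610 J
W_f = 203.19 − 6.5610 = 196.6 J
μ_k = W_f/(mg cosθ · L) = 196.6/(160.4 × 1.7) = 0.7213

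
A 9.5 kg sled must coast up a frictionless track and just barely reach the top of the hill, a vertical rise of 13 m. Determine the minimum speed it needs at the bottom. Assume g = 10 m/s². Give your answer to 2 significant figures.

At the top it is momentarily at rest, so all KE converts to PE: ½mv² = mgh
v = √(2gh) = √(2 × 10 × 13) = 16.12 m/s

v = 16 m/s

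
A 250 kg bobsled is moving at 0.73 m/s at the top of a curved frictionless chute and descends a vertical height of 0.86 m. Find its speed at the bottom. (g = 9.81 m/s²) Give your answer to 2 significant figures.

v = 4.2 m/s

Equating total energy at the two states: ½mv₀² + mgh = ½mv²
v² = v₀² + 2gh = (0.73)² + 2(9.81)(0.86) = 17.406
v = √17.406 = 4.172 m/s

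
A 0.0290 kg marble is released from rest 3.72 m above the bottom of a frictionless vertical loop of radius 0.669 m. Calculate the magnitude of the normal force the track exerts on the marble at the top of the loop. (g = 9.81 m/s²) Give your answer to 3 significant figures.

N = 1.74 N

Energy from release to top (height 2r): mgh = ½mv_top² + mg(2r)
v_top² = 2g(h − 2r) = 2(9.81)(3.72 − 1.338) = 46.735 m²/s²
At the top, both N and weight point toward the centre: N + mg = mv_top²/r
N = m(v_top²/r − g) = 0.0290(46.735/0.669 − 9.81) = 1.741 N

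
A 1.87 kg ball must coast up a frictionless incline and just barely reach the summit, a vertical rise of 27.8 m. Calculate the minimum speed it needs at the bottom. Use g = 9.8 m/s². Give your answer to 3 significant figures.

v = 23.3 m/s

At the top it is momentarily at rest, so all KE converts to PE: ½mv² = mgh
v = √(2gh) = √(2 × 9.8 × 27.8) = 23.34 m/s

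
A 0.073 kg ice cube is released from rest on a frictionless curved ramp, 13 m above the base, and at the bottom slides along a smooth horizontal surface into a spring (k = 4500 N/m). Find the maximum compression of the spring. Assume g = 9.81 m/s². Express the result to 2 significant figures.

x = 0.064 m

Energy conservation (no friction) from release to max compression: mgh = ½kx²
x = √(2mgh/k) = √(2 × 0.073 × 9.81 × 13 / 4500) = 0.06432 m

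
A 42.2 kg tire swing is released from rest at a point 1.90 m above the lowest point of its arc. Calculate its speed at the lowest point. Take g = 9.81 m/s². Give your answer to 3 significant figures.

Energy conservation between the two points: mgh = ½mv²
The mass cancels from both sides.
v = √(2gh) = √(2 × 9.81 × 1.90) = √37.278 = 6.106 m/s

v = 6.11 m/s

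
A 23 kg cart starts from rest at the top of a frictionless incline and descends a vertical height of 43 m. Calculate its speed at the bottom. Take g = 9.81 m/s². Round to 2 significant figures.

v = 29 m/s

By conservation of mechanical energy, mgh = ½mv²
v = √(2gh) = √(2 × 9.81 × 43) = √843.66 = 29.05 m/s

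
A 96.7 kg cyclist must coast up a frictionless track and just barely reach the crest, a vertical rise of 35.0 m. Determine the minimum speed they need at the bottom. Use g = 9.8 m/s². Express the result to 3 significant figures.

At the top they are momentarily at rest, so all KE converts to PE: ½mv² = mgh
v = √(2gh) = √(2 × 9.8 × 35.0) = 26.19 m/s

v = 26.2 m/s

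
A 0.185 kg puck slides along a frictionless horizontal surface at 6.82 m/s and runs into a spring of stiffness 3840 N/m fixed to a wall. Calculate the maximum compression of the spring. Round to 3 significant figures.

x = 0.0473 m

Conservation of energy between contact and max compression: ½mv² = ½kx²
x = v√(m/k) = 6.82 × √(0.185/3840) = 0.04734 m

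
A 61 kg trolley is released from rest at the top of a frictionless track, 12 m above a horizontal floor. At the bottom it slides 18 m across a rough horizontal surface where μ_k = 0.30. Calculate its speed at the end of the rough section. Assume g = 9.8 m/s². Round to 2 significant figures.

Applying the work–energy principle:
mgh = ½mv² + μ_k m g d
W_f = μ_k mg d = (0.30)(61)(9.8)(18) = 3228 J
½mv² = mgh − W_f = 7173.6 − 3228 = 3945.5 J
v = √(2 × 3945.5/61) = 11.37 m/s

v = 11 m/s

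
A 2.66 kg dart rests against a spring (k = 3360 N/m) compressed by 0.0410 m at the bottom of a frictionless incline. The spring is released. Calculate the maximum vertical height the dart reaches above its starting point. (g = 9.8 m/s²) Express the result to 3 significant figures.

At maximum height the dart is at rest, so ½kx² = mgh
h = kx²/(2mg) = (3360)(0.0410)²/(2 × 2.66 × 9.8) = 0.1083 m

h = 0.108 m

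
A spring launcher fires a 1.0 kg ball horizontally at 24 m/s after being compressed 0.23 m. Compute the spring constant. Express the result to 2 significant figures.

k = 11000 N/m

Energy stored in the spring equals the launch KE: ½kx² = ½mv²
k = mv²/x² = (1.0)(24)²/(0.23)² = 10888 N/m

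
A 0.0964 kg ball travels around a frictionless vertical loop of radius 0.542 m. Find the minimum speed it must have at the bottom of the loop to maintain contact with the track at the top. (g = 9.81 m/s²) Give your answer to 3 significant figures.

v = 5.16 m/s

At the top: mg = mv_top²/r ⇒ v_top² = gr = 5.317 m²/s²
Energy from bottom to top (height 2r): ½mv_bot² = ½mv_top² + mg(2r)
v_bot² = gr + 4gr = 5gr = 26.59
v_bot = √(5gr) = 5.156 m/s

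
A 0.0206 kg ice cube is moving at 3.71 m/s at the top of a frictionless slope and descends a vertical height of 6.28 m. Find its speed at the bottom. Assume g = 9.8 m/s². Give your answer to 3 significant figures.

v = 11.7 m/s

Mechanical energy is conserved (no friction): ½mv₀² + mgh = ½mv²
v² = v₀² + 2gh = (3.71)² + 2(9.8)(6.28) = 136.85
v = √136.85 = 11.70 m/s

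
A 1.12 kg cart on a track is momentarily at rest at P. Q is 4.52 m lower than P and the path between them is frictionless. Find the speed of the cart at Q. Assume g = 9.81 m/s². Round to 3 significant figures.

By conservation of mechanical energy, mgh = ½mv²
v = √(2gh) = √(2 × 9.81 × 4.52) = √88.682 = 9.417 m/s

v = 9.42 m/s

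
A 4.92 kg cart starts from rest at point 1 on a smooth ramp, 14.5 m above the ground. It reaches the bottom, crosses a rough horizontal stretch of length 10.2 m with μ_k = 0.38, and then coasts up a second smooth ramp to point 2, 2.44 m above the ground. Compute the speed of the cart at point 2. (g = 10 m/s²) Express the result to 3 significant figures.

v = 12.8 m/s

Energy at 1: mgh₁ = (4.92)(10)(14.5) = 713.40 J
Friction loss: W_f = μ_k mg d = 190.7 J
At 2: ½mv² + mgh₂ = mgh₁ − W_f
½mv² = 713.40 − 190.7 − 120.05 = 402.65 J
v = √(2 × 402.65/4.92) = 12.79 m/s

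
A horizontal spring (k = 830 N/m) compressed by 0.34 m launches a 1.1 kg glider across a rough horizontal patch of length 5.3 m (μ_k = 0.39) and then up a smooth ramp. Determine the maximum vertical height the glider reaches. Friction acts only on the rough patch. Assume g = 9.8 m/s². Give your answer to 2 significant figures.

h = 2.4 m

Spring energy: E₀ = ½kx² = ½(830)(0.34)² = 47.974 J
Friction: W_f = μ_k mg d = (0.39)(1.1)(9.8)(5.3) = 22.28 J
Energy at base of ramp: E = 47.974 − 22.28 = 25.692 J
At max height all remaining energy is PE: mgh = E ⇒ h = E/(mg) = 25.692/(1.1 × 9.8) = 2.383 m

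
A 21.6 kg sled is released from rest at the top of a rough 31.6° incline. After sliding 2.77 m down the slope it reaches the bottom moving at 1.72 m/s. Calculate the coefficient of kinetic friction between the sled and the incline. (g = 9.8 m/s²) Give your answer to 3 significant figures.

mgh = ½mv² + μ_k (mg cosθ) L, with h = L sinθ
mgL sinθ = 307.24 J; ½mv² = 31.951 J
W_f = 307.24 − 31.951 = 275.3 J
μ_k = W_f/(mg cosθ · L) = 275.3/(180.3 × 2.77) = 0.5512

μ_k = 0.551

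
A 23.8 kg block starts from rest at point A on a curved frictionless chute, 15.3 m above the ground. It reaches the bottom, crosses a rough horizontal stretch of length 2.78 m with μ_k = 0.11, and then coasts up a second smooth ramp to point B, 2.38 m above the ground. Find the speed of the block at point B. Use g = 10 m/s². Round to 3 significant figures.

Energy at A: mgh₁ = (23.8)(10)(15.3) = 3641.4 J
Friction loss: W_f = μ_k mg d = 72.78 J
At B: ½mv² + mgh₂ = mgh₁ − W_f
½mv² = 3641.4 − 72.78 − 566.44 = 3002.2 J
v = √(2 × 3002.2/23.8) = 15.88 m/s

v = 15.9 m/s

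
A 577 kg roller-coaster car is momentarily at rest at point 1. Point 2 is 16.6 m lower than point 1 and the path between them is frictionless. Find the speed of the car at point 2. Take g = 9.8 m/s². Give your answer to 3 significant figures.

v = 18.0 m/s

Mechanical energy is conserved (no friction): mgh = ½mv²
v = √(2gh) = √(2 × 9.8 × 16.6) = √325.36 = 18.04 m/s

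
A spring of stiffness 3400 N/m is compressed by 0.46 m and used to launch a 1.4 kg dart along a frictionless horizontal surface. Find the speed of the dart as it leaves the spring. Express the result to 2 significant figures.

Conservation of energy: ½kx² = ½mv²
v = x√(k/m) = 0.46 × √(3400/1.4) = 22.67 m/s

v = 23 m/s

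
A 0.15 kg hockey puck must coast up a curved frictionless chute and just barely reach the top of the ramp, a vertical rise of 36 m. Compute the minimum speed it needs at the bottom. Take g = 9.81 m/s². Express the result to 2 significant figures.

At the top it is momentarily at rest, so all KE converts to PE: ½mv² = mgh
v = √(2gh) = √(2 × 9.81 × 36) = 26.58 m/s

v = 27 m/s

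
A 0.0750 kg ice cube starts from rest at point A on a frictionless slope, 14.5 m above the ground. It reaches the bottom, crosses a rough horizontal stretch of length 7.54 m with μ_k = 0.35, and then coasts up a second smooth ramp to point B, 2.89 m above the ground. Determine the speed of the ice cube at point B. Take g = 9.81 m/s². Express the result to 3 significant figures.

v = 13.3 m/s

Energy at A: mgh₁ = (0.0750)(9.81)(14.5) = 10.668 J
Friction loss: W_f = μ_k mg d = 1.942 J
At B: ½mv² + mgh₂ = mgh₁ − W_f
½mv² = 10.668 − 1.942 − 2.1263 = 6.6004 J
v = √(2 × 6.6004/0.0750) = 13.27 m/s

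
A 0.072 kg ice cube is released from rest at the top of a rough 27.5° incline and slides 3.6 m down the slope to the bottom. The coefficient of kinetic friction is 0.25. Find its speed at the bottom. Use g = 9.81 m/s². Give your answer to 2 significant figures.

v = 4.1 m/s

Taking the bottom as reference, mgh = ½mv² + μ_k N L with h = L sinθ, N = mg cosθ:
mgh = mgL sinθ = (0.072)(9.81)(3.6)sin27.5° = 1.1741 J
W_f = μ_k mg cosθ · L = (0.25)(0.072)(9.81)cos27.5°·3.6 = 0.5639 J
½mv² = 1.1741 − 0.5639 = 0.61025 J
v = √(2 × 0.61025/0.072) = 4.117 m/s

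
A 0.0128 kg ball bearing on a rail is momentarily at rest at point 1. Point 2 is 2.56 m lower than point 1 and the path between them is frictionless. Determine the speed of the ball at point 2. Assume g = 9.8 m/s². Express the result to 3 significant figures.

v = 7.08 m/s

By conservation of mechanical energy, mgh = ½mv²
The mass cancels from both sides.
v = √(2gh) = √(2 × 9.8 × 2.56) = √50.176 = 7.084 m/s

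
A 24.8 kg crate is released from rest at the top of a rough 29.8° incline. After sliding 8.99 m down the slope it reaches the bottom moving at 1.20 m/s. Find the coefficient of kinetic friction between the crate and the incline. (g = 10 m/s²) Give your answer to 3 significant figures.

μ_k = 0.563

mgh = ½mv² + μ_k (mg cosθ) L, with h = L sinθ
mgL sinθ = 1108.0 J; ½mv² = 17.856 J
W_f = 1108.0 − 17.856 = 1090 J
μ_k = W_f/(mg cosθ · L) = 1090/(215.2 × 8.99) = 0.5635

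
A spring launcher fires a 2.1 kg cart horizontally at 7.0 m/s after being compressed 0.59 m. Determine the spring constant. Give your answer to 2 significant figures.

Spring PE at full compression equals KE at release: ½kx² = ½mv²
k = mv²/x² = (2.1)(7.0)²/(0.59)² = 295.6 N/m

k = 300 N/m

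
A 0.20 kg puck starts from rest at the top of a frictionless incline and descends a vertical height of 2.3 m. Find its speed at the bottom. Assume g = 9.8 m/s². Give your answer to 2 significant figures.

By conservation of mechanical energy, mgh = ½mv²
The mass cancels from both sides.
v = √(2gh) = √(2 × 9.8 × 2.3) = √45.080 = 6.714 m/s

v = 6.7 m/s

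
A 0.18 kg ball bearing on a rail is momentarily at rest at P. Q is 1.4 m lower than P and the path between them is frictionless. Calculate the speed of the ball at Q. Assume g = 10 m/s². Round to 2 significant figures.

Mechanical energy is conserved (no friction): mgh = ½mv²
v = √(2gh) = √(2 × 10 × 1.4) = √28.000 = 5.292 m/s

v = 5.3 m/s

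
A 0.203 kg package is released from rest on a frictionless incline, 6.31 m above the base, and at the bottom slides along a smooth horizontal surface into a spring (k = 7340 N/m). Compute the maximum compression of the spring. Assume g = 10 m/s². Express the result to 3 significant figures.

Gravitational PE at the top equals spring PE at max compression: mgh = ½kx²
x = √(2mgh/k) = √(2 × 0.203 × 10 × 6.31 / 7340) = 0.05908 m

x = 0.0591 m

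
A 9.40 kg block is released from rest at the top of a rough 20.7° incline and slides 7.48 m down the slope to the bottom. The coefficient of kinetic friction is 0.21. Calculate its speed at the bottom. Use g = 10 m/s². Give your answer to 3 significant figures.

v = 4.85 m/s

Energy: mgh = ½mv² + W_f, with h = L sinθ and W_f = μ_k (mg cosθ) L
mgh = mgL sinθ = (9.40)(10)(7.48)sin20.7° = 248.54 J
W_f = μ_k mg cosθ · L = (0.21)(9.40)(10)cos20.7°·7.48 = 138.1 J
½mv² = 248.54 − 138.1 = 110.41 J
v = √(2 × 110.41/9.40) = 4.847 m/s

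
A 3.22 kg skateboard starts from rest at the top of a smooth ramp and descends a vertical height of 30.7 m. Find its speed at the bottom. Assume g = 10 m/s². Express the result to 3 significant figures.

By conservation of mechanical energy, mgh = ½mv²
v = √(2gh) = √(2 × 10 × 30.7) = √614.00 = 24.78 m/s

v = 24.8 m/s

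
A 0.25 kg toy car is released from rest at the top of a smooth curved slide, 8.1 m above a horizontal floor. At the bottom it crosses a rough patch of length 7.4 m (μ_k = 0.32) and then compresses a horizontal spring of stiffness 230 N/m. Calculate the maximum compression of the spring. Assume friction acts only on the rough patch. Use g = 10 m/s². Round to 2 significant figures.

Initial energy: E₁ = mgh = (0.25)(10)(8.1) = 20.250 J
Friction removes W_f = μ_k mg d = (0.32)(0.25)(10)(7.4) = 5.920 J
Energy reaching the spring: E = 20.250 − 5.920 = 14.330 J
At max compression ½kx² = E ⇒ x = √(2E/k) = √(2 × 14.330/230) = 0.3530 m

x = 0.35 m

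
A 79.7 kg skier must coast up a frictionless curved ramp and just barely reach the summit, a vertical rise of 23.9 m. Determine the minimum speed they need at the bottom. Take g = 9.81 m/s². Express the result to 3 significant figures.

At the top they are momentarily at rest, so all KE converts to PE: ½mv² = mgh
v = √(2gh) = √(2 × 9.81 × 23.9) = 21.65 m/s

v = 21.7 m/s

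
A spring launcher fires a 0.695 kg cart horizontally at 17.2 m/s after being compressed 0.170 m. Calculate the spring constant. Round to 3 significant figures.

Spring PE at full compression equals KE at release: ½kx² = ½mv²
k = mv²/x² = (0.695)(17.2)²/(0.170)² = 7114 N/m

k = 7110 N/m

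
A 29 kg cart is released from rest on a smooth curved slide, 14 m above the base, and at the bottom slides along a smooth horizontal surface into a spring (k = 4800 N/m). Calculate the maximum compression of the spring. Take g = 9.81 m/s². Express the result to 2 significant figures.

x = 1.3 m

At max compression the cart is momentarily at rest: mgh = ½kx²
x = √(2mgh/k) = √(2 × 29 × 9.81 × 14 / 4800) = 1.288 m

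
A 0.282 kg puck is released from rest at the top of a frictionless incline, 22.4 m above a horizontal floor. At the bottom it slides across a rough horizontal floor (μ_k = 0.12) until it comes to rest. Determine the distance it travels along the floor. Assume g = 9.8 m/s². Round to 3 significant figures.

d = 187 m

Energy at the top = energy at the end + work done against friction:
At rest all PE has been dissipated by friction: mgh = μ_k m g d
d = h/μ_k = 22.4/0.12 = 186.7 m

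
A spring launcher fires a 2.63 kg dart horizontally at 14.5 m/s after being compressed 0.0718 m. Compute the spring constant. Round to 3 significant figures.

k = 107000 N/m

Energy stored in the spring equals the launch KE: ½kx² = ½mv²
k = mv²/x² = (2.63)(14.5)²/(0.0718)² = 107261 N/m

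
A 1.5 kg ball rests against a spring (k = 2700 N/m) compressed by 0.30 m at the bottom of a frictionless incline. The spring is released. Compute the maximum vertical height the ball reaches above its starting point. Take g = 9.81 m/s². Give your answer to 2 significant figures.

Energy conservation from release to the highest point: ½kx² = mgh
h = kx²/(2mg) = (2700)(0.30)²/(2 × 1.5 × 9.81) = 8.257 m

h = 8.3 m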